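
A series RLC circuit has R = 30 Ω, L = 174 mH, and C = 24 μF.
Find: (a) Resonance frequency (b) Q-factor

Step 1 — Resonance condition Im(Z)=0 gives ω₀ = 1/√(LC).
Step 2 — ω₀ = 1/√(0.174·2.4e-05) = 489.4 rad/s.
Step 3 — f₀ = ω₀/(2π) = 77.88 Hz.
Step 4 — Series Q: Q = ω₀L/R = 489.4·0.174/30 = 2.838.

(a) f₀ = 77.88 Hz  (b) Q = 2.838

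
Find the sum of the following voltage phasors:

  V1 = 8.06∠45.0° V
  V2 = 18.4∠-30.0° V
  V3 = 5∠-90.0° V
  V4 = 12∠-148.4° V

Step 1 — Convert each phasor to rectangular form:
  V1 = 8.06·(cos(45.0°) + j·sin(45.0°)) = 5.699 + j5.699 V
  V2 = 18.4·(cos(-30.0°) + j·sin(-30.0°)) = 15.93 - j9.2 V
  V3 = 5·(cos(-90.0°) + j·sin(-90.0°)) = 0 - j5 V
  V4 = 12·(cos(-148.4°) + j·sin(-148.4°)) = -10.22 - j6.288 V
Step 2 — Sum components: V_total = 11.41 - j14.79 V.
Step 3 — Convert to polar: |V_total| = 18.68 V, ∠V_total = -52.3°.

V_total = 18.68∠-52.3° V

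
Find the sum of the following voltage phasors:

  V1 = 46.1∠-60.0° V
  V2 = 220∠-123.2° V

Step 1 — Convert each phasor to rectangular form:
  V1 = 46.1·(cos(-60.0°) + j·sin(-60.0°)) = 23.05 - j39.92 V
  V2 = 220·(cos(-123.2°) + j·sin(-123.2°)) = -120.5 - j184.1 V
Step 2 — Sum components: V_total = -97.41 - j224 V.
Step 3 — Convert to polar: |V_total| = 244.3 V, ∠V_total = -113.5°.

V_total = 244.3∠-113.5° V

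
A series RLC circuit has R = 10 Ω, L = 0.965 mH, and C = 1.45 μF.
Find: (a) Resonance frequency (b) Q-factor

Step 1 — Resonance condition Im(Z)=0 gives ω₀ = 1/√(LC).
Step 2 — ω₀ = 1/√(0.000965·1.45e-06) = 2.673e+04 rad/s.
Step 3 — f₀ = ω₀/(2π) = 4255 Hz.
Step 4 — Series Q: Q = ω₀L/R = 2.673e+04·0.000965/10 = 2.58.

(a) f₀ = 4255 Hz  (b) Q = 2.58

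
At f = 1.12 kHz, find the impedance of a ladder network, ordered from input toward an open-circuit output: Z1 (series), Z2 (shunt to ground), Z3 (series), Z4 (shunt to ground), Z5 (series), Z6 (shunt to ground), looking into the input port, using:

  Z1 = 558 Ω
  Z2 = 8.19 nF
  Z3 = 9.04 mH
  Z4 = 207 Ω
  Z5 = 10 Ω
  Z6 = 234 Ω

Step 1 — Angular frequency: ω = 2π·f = 2π·1120 = 7037 rad/s.
Step 2 — Component impedances:
  Z1: Z = R = 558 Ω
  Z2: Z = 1/(jωC) = -j/(ω·C) = 0 - j1.735e+04 Ω
  Z3: Z = jωL = j·7037·0.00904 = 0 + j63.62 Ω
  Z4: Z = R = 207 Ω
  Z5: Z = R = 10 Ω
  Z6: Z = R = 234 Ω
Step 3 — Ladder network (open output): work backward from the far end, alternating series and parallel combinations. Z_in = 670.8 + j63.12 Ω = 673.8∠5.4° Ω.

Z = 670.8 + j63.12 Ω = 673.8∠5.4° Ω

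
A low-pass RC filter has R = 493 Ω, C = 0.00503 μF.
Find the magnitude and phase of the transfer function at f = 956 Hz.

Step 1 — Angular frequency: ω = 2π·956 = 6007 rad/s.
Step 2 — Transfer function: H(jω) = 1/(1 + jωRC).
Step 3 — Denominator: 1 + jωRC = 1 + j·6007·493·5.03e-09 = 1 + j0.0149.
Step 4 — H = 0.9998 - j0.01489.
Step 5 — Magnitude: |H| = 0.9999 (-0.0 dB); phase: φ = -0.9°.

|H| = 0.9999 (-0.0 dB), φ = -0.9°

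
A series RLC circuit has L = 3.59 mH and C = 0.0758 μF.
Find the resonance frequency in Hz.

Step 1 — Resonance condition Im(Z)=0 gives ω₀ = 1/√(LC).
Step 2 — ω₀ = 1/√(0.00359·7.58e-08) = 6.062e+04 rad/s.
Step 3 — f₀ = ω₀/(2π) = 9648 Hz.

f₀ = 9648 Hz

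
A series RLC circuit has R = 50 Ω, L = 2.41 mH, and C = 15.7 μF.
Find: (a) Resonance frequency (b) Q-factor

Step 1 — Resonance condition Im(Z)=0 gives ω₀ = 1/√(LC).
Step 2 — ω₀ = 1/√(0.00241·1.57e-05) = 5141 rad/s.
Step 3 — f₀ = ω₀/(2π) = 818.2 Hz.
Step 4 — Series Q: Q = ω₀L/R = 5141·0.00241/50 = 0.2478.

(a) f₀ = 818.2 Hz  (b) Q = 0.2478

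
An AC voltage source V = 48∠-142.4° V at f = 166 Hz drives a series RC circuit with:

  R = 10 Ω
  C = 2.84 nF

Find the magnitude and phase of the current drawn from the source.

Step 1 — Angular frequency: ω = 2π·f = 2π·166 = 1043 rad/s.
Step 2 — Component impedances:
  R: Z = R = 10 Ω
  C: Z = 1/(jωC) = -j/(ω·C) = 0 - j3.376e+05 Ω
Step 3 — Series combination: Z_total = R + C = 10 - j3.376e+05 Ω = 3.376e+05∠-90.0° Ω.
Step 4 — Source phasor: V = 48∠-142.4° V = -38.03 - j29.29 V.
Step 5 — Ohm's law: I = V / Z_total = (-38.03 - j29.29) / (10 - j3.376e+05) = 8.675e-05 - j0.0001127 A.
Step 6 — Convert to polar: |I| = 0.0001422 A, ∠I = -52.4°.

I = 0.0001422∠-52.4° A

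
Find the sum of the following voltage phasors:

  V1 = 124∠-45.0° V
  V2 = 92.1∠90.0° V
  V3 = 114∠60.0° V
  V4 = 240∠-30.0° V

Step 1 — Convert each phasor to rectangular form:
  V1 = 124·(cos(-45.0°) + j·sin(-45.0°)) = 87.68 - j87.68 V
  V2 = 92.1·(cos(90.0°) + j·sin(90.0°)) = 0 + j92.1 V
  V3 = 114·(cos(60.0°) + j·sin(60.0°)) = 57 + j98.73 V
  V4 = 240·(cos(-30.0°) + j·sin(-30.0°)) = 207.8 - j120 V
Step 2 — Sum components: V_total = 352.5 - j16.85 V.
Step 3 — Convert to polar: |V_total| = 352.9 V, ∠V_total = -2.7°.

V_total = 352.9∠-2.7° V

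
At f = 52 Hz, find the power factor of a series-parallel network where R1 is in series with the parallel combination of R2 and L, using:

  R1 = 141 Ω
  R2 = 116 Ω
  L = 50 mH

Step 1 — Angular frequency: ω = 2π·f = 2π·52 = 326.7 rad/s.
Step 2 — Component impedances:
  R1: Z = R = 141 Ω
  R2: Z = R = 116 Ω
  L: Z = jωL = j·326.7·0.05 = 0 + j16.34 Ω
Step 3 — Parallel branch: R2 || L = 1/(1/R2 + 1/L) = 2.256 + j16.02 Ω.
Step 4 — Series with R1: Z_total = R1 + (R2 || L) = 143.3 + j16.02 Ω = 144.1∠6.4° Ω.
Step 5 — Power factor: PF = cos(φ) = Re(Z)/|Z| = 143.26/144.15 = 0.9938.
Step 6 — Type: Im(Z) = 16.02 ⇒ lagging (phase φ = 6.4°).

PF = 0.9938 (lagging, φ = 6.4°)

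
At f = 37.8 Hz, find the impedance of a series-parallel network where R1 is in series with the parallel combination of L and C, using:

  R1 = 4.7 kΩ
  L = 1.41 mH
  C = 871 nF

Step 1 — Angular frequency: ω = 2π·f = 2π·37.8 = 237.5 rad/s.
Step 2 — Component impedances:
  R1: Z = R = 4700 Ω
  L: Z = jωL = j·237.5·0.00141 = 0 + j0.3349 Ω
  C: Z = 1/(jωC) = -j/(ω·C) = 0 - j4834 Ω
Step 3 — Parallel branch: L || C = 1/(1/L + 1/C) = 0 + j0.3349 Ω.
Step 4 — Series with R1: Z_total = R1 + (L || C) = 4700 + j0.3349 Ω = 4700∠0.0° Ω.

Z = 4700 + j0.3349 Ω = 4700∠0.0° Ω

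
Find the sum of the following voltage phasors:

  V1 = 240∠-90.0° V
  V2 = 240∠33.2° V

Step 1 — Convert each phasor to rectangular form:
  V1 = 240·(cos(-90.0°) + j·sin(-90.0°)) = 0 - j240 V
  V2 = 240·(cos(33.2°) + j·sin(33.2°)) = 200.8 + j131.4 V
Step 2 — Sum components: V_total = 200.8 - j108.6 V.
Step 3 — Convert to polar: |V_total| = 228.3 V, ∠V_total = -28.4°.

V_total = 228.3∠-28.4° V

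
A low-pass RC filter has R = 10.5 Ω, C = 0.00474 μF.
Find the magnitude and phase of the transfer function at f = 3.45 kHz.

Step 1 — Angular frequency: ω = 2π·3450 = 2.168e+04 rad/s.
Step 2 — Transfer function: H(jω) = 1/(1 + jωRC).
Step 3 — Denominator: 1 + jωRC = 1 + j·2.168e+04·10.5·4.74e-09 = 1 + j0.001079.
Step 4 — H = 1 - j0.001079.
Step 5 — Magnitude: |H| = 1 (-0.0 dB); phase: φ = -0.1°.

|H| = 1 (-0.0 dB), φ = -0.1°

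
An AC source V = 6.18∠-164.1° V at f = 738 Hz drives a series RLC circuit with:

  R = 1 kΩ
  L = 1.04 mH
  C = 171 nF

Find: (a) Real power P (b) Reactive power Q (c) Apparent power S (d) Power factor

Step 1 — Angular frequency: ω = 2π·f = 2π·738 = 4637 rad/s.
Step 2 — Component impedances:
  R: Z = R = 1000 Ω
  L: Z = jωL = j·4637·0.00104 = 0 + j4.822 Ω
  C: Z = 1/(jωC) = -j/(ω·C) = 0 - j1261 Ω
Step 3 — Series combination: Z_total = R + L + C = 1000 - j1256 Ω = 1606∠-51.5° Ω.
Step 4 — Source phasor: V = 6.18∠-164.1° V = -5.944 - j1.693 V.
Step 5 — Current: I = V / Z = -0.00148 - j0.003553 A = 0.003849∠-112.6° A.
Step 6 — Complex power: S = V·I* = 0.01481 - j0.01861 VA.
Step 7 — Real power: P = Re(S) = 0.01481 W.
Step 8 — Reactive power: Q = Im(S) = -0.01861 VAR.
Step 9 — Apparent power: |S| = 0.02379 VA.
Step 10 — Power factor: PF = P/|S| = 0.6228 (leading).

(a) P = 0.01481 W  (b) Q = -0.01861 VAR  (c) S = 0.02379 VA  (d) PF = 0.6228 (leading)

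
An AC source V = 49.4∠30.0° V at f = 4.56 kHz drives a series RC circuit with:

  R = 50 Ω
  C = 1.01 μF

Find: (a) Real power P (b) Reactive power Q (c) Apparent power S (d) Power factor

Step 1 — Angular frequency: ω = 2π·f = 2π·4560 = 2.865e+04 rad/s.
Step 2 — Component impedances:
  R: Z = R = 50 Ω
  C: Z = 1/(jωC) = -j/(ω·C) = 0 - j34.56 Ω
Step 3 — Series combination: Z_total = R + C = 50 - j34.56 Ω = 60.78∠-34.6° Ω.
Step 4 — Source phasor: V = 49.4∠30.0° V = 42.78 + j24.7 V.
Step 5 — Current: I = V / Z = 0.348 + j0.7345 A = 0.8128∠64.6° A.
Step 6 — Complex power: S = V·I* = 33.03 - j22.83 VA.
Step 7 — Real power: P = Re(S) = 33.03 W.
Step 8 — Reactive power: Q = Im(S) = -22.83 VAR.
Step 9 — Apparent power: |S| = 40.15 VA.
Step 10 — Power factor: PF = P/|S| = 0.8226 (leading).

(a) P = 33.03 W  (b) Q = -22.83 VAR  (c) S = 40.15 VA  (d) PF = 0.8226 (leading)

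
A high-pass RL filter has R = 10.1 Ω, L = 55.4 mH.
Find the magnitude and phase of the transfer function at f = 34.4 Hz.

Step 1 — Angular frequency: ω = 2π·34.4 = 216.1 rad/s.
Step 2 — Transfer function: H(jω) = jωL/(R + jωL).
Step 3 — Numerator jωL = j·11.97; denominator R + jωL = 10.1 + j11.97.
Step 4 — H = 0.5843 + j0.4928.
Step 5 — Magnitude: |H| = 0.7644 (-2.3 dB); phase: φ = 40.1°.

|H| = 0.7644 (-2.3 dB), φ = 40.1°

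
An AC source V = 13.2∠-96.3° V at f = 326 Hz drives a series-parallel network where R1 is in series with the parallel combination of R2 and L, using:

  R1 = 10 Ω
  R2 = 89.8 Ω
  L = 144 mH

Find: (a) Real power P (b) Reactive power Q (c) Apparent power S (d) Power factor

Step 1 — Angular frequency: ω = 2π·f = 2π·326 = 2048 rad/s.
Step 2 — Component impedances:
  R1: Z = R = 10 Ω
  R2: Z = R = 89.8 Ω
  L: Z = jωL = j·2048·0.144 = 0 + j295 Ω
Step 3 — Parallel branch: R2 || L = 1/(1/R2 + 1/L) = 82.18 + j25.02 Ω.
Step 4 — Series with R1: Z_total = R1 + (R2 || L) = 92.18 + j25.02 Ω = 95.52∠15.2° Ω.
Step 5 — Source phasor: V = 13.2∠-96.3° V = -1.448 - j13.12 V.
Step 6 — Current: I = V / Z = -0.05062 - j0.1286 A = 0.1382∠-111.5° A.
Step 7 — Complex power: S = V·I* = 1.76 + j0.4778 VA.
Step 8 — Real power: P = Re(S) = 1.76 W.
Step 9 — Reactive power: Q = Im(S) = 0.4778 VAR.
Step 10 — Apparent power: |S| = 1.824 VA.
Step 11 — Power factor: PF = P/|S| = 0.9651 (lagging).

(a) P = 1.76 W  (b) Q = 0.4778 VAR  (c) S = 1.824 VA  (d) PF = 0.9651 (lagging)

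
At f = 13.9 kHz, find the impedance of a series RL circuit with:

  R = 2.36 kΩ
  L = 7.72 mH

Step 1 — Angular frequency: ω = 2π·f = 2π·1.39e+04 = 8.734e+04 rad/s.
Step 2 — Component impedances:
  R: Z = R = 2360 Ω
  L: Z = jωL = j·8.734e+04·0.00772 = 0 + j674.2 Ω
Step 3 — Series combination: Z_total = R + L = 2360 + j674.2 Ω = 2454∠15.9° Ω.

Z = 2360 + j674.2 Ω = 2454∠15.9° Ω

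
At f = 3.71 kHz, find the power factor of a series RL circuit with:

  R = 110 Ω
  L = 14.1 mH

Step 1 — Angular frequency: ω = 2π·f = 2π·3710 = 2.331e+04 rad/s.
Step 2 — Component impedances:
  R: Z = R = 110 Ω
  L: Z = jωL = j·2.331e+04·0.0141 = 0 + j328.7 Ω
Step 3 — Series combination: Z_total = R + L = 110 + j328.7 Ω = 346.6∠71.5° Ω.
Step 4 — Power factor: PF = cos(φ) = Re(Z)/|Z| = 110/346.6 = 0.3174.
Step 5 — Type: Im(Z) = 328.7 ⇒ lagging (phase φ = 71.5°).

PF = 0.3174 (lagging, φ = 71.5°)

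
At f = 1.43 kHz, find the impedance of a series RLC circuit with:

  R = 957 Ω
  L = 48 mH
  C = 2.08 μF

Step 1 — Angular frequency: ω = 2π·f = 2π·1430 = 8985 rad/s.
Step 2 — Component impedances:
  R: Z = R = 957 Ω
  L: Z = jωL = j·8985·0.048 = 0 + j431.3 Ω
  C: Z = 1/(jωC) = -j/(ω·C) = 0 - j53.51 Ω
Step 3 — Series combination: Z_total = R + L + C = 957 + j377.8 Ω = 1029∠21.5° Ω.

Z = 957 + j377.8 Ω = 1029∠21.5° Ω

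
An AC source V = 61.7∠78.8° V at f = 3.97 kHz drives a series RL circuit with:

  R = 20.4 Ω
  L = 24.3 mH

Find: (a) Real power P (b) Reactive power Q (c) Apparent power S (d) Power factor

Step 1 — Angular frequency: ω = 2π·f = 2π·3970 = 2.494e+04 rad/s.
Step 2 — Component impedances:
  R: Z = R = 20.4 Ω
  L: Z = jωL = j·2.494e+04·0.0243 = 0 + j606.1 Ω
Step 3 — Series combination: Z_total = R + L = 20.4 + j606.1 Ω = 606.5∠88.1° Ω.
Step 4 — Source phasor: V = 61.7∠78.8° V = 11.98 + j60.52 V.
Step 5 — Current: I = V / Z = 0.1004 - j0.01639 A = 0.1017∠-9.3° A.
Step 6 — Complex power: S = V·I* = 0.2111 + j6.273 VA.
Step 7 — Real power: P = Re(S) = 0.2111 W.
Step 8 — Reactive power: Q = Im(S) = 6.273 VAR.
Step 9 — Apparent power: |S| = 6.277 VA.
Step 10 — Power factor: PF = P/|S| = 0.03364 (lagging).

(a) P = 0.2111 W  (b) Q = 6.273 VAR  (c) S = 6.277 VA  (d) PF = 0.03364 (lagging)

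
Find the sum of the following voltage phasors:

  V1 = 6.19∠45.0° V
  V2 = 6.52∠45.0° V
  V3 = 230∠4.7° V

Step 1 — Convert each phasor to rectangular form:
  V1 = 6.19·(cos(45.0°) + j·sin(45.0°)) = 4.377 + j4.377 V
  V2 = 6.52·(cos(45.0°) + j·sin(45.0°)) = 4.61 + j4.61 V
  V3 = 230·(cos(4.7°) + j·sin(4.7°)) = 229.2 + j18.85 V
Step 2 — Sum components: V_total = 238.2 + j27.83 V.
Step 3 — Convert to polar: |V_total| = 239.8 V, ∠V_total = 6.7°.

V_total = 239.8∠6.7° V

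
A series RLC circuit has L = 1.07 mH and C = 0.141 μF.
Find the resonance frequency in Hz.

Step 1 — Resonance condition Im(Z)=0 gives ω₀ = 1/√(LC).
Step 2 — ω₀ = 1/√(0.00107·1.41e-07) = 8.141e+04 rad/s.
Step 3 — f₀ = ω₀/(2π) = 1.296e+04 Hz.

f₀ = 1.296e+04 Hz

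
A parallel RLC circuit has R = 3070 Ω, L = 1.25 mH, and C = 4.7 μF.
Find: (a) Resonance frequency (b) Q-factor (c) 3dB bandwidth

Step 1 — Resonance: ω₀ = 1/√(LC) = 1/√(0.00125·4.7e-06) = 1.305e+04 rad/s.
Step 2 — f₀ = ω₀/(2π) = 2076 Hz.
Step 3 — Parallel Q: Q = R/(ω₀L) = 3070/(1.305e+04·0.00125) = 188.2.
Step 4 — Bandwidth: Δω = ω₀/Q = 69.3 rad/s; BW = Δω/(2π) = 11.03 Hz.

(a) f₀ = 2076 Hz  (b) Q = 188.2  (c) BW = 11.03 Hz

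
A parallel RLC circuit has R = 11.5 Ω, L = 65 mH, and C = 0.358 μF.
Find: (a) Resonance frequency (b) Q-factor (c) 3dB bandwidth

Step 1 — Resonance: ω₀ = 1/√(LC) = 1/√(0.065·3.58e-07) = 6555 rad/s.
Step 2 — f₀ = ω₀/(2π) = 1043 Hz.
Step 3 — Parallel Q: Q = R/(ω₀L) = 11.5/(6555·0.065) = 0.02699.
Step 4 — Bandwidth: Δω = ω₀/Q = 2.429e+05 rad/s; BW = Δω/(2π) = 3.866e+04 Hz.

(a) f₀ = 1043 Hz  (b) Q = 0.02699  (c) BW = 3.866e+04 Hz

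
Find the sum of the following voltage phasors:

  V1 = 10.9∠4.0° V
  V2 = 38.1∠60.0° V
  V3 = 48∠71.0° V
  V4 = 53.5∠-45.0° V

Step 1 — Convert each phasor to rectangular form:
  V1 = 10.9·(cos(4.0°) + j·sin(4.0°)) = 10.87 + j0.7603 V
  V2 = 38.1·(cos(60.0°) + j·sin(60.0°)) = 19.05 + j33 V
  V3 = 48·(cos(71.0°) + j·sin(71.0°)) = 15.63 + j45.38 V
  V4 = 53.5·(cos(-45.0°) + j·sin(-45.0°)) = 37.83 - j37.83 V
Step 2 — Sum components: V_total = 83.38 + j41.31 V.
Step 3 — Convert to polar: |V_total| = 93.05 V, ∠V_total = 26.4°.

V_total = 93.05∠26.4° V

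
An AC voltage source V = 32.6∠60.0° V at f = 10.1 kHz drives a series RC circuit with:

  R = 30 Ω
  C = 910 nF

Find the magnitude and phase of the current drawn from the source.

Step 1 — Angular frequency: ω = 2π·f = 2π·1.01e+04 = 6.346e+04 rad/s.
Step 2 — Component impedances:
  R: Z = R = 30 Ω
  C: Z = 1/(jωC) = -j/(ω·C) = 0 - j17.32 Ω
Step 3 — Series combination: Z_total = R + C = 30 - j17.32 Ω = 34.64∠-30.0° Ω.
Step 4 — Source phasor: V = 32.6∠60.0° V = 16.3 + j28.23 V.
Step 5 — Ohm's law: I = V / Z_total = (16.3 + j28.23) / (30 - j17.32) = 9.689e-05 + j0.9411 A.
Step 6 — Convert to polar: |I| = 0.9411 A, ∠I = 90.0°.

I = 0.9411∠90.0° A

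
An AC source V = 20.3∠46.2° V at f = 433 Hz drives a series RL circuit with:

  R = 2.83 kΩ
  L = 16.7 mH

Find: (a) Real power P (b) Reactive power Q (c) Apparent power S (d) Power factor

Step 1 — Angular frequency: ω = 2π·f = 2π·433 = 2721 rad/s.
Step 2 — Component impedances:
  R: Z = R = 2830 Ω
  L: Z = jωL = j·2721·0.0167 = 0 + j45.43 Ω
Step 3 — Series combination: Z_total = R + L = 2830 + j45.43 Ω = 2830∠0.9° Ω.
Step 4 — Source phasor: V = 20.3∠46.2° V = 14.05 + j14.65 V.
Step 5 — Current: I = V / Z = 0.005047 + j0.005096 A = 0.007172∠45.3° A.
Step 6 — Complex power: S = V·I* = 0.1456 + j0.002337 VA.
Step 7 — Real power: P = Re(S) = 0.1456 W.
Step 8 — Reactive power: Q = Im(S) = 0.002337 VAR.
Step 9 — Apparent power: |S| = 0.1456 VA.
Step 10 — Power factor: PF = P/|S| = 0.9999 (lagging).

(a) P = 0.1456 W  (b) Q = 0.002337 VAR  (c) S = 0.1456 VA  (d) PF = 0.9999 (lagging)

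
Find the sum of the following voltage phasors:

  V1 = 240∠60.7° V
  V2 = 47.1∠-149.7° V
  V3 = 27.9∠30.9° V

Step 1 — Convert each phasor to rectangular form:
  V1 = 240·(cos(60.7°) + j·sin(60.7°)) = 117.5 + j209.3 V
  V2 = 47.1·(cos(-149.7°) + j·sin(-149.7°)) = -40.67 - j23.76 V
  V3 = 27.9·(cos(30.9°) + j·sin(30.9°)) = 23.94 + j14.33 V
Step 2 — Sum components: V_total = 100.7 + j199.9 V.
Step 3 — Convert to polar: |V_total| = 223.8 V, ∠V_total = 63.3°.

V_total = 223.8∠63.3° V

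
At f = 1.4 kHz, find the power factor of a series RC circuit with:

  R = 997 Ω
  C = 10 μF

Step 1 — Angular frequency: ω = 2π·f = 2π·1400 = 8796 rad/s.
Step 2 — Component impedances:
  R: Z = R = 997 Ω
  C: Z = 1/(jωC) = -j/(ω·C) = 0 - j11.37 Ω
Step 3 — Series combination: Z_total = R + C = 997 - j11.37 Ω = 997.1∠-0.7° Ω.
Step 4 — Power factor: PF = cos(φ) = Re(Z)/|Z| = 997/997.1 = 0.9999.
Step 5 — Type: Im(Z) = -11.37 ⇒ leading (phase φ = -0.7°).

PF = 0.9999 (leading, φ = -0.7°)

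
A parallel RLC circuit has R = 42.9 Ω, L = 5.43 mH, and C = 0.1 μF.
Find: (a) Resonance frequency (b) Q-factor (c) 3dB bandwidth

Step 1 — Resonance: ω₀ = 1/√(LC) = 1/√(0.00543·1e-07) = 4.291e+04 rad/s.
Step 2 — f₀ = ω₀/(2π) = 6830 Hz.
Step 3 — Parallel Q: Q = R/(ω₀L) = 42.9/(4.291e+04·0.00543) = 0.1841.
Step 4 — Bandwidth: Δω = ω₀/Q = 2.331e+05 rad/s; BW = Δω/(2π) = 3.71e+04 Hz.

(a) f₀ = 6830 Hz  (b) Q = 0.1841  (c) BW = 3.71e+04 Hz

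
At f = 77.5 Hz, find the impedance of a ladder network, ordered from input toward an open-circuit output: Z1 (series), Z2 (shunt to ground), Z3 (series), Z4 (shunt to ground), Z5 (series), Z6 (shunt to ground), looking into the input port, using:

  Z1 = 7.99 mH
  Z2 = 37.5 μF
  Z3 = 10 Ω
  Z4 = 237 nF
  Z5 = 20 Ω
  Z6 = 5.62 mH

Step 1 — Angular frequency: ω = 2π·f = 2π·77.5 = 486.9 rad/s.
Step 2 — Component impedances:
  Z1: Z = jωL = j·486.9·0.00799 = 0 + j3.891 Ω
  Z2: Z = 1/(jωC) = -j/(ω·C) = 0 - j54.76 Ω
  Z3: Z = R = 10 Ω
  Z4: Z = 1/(jωC) = -j/(ω·C) = 0 - j8665 Ω
  Z5: Z = R = 20 Ω
  Z6: Z = jωL = j·486.9·0.00562 = 0 + j2.737 Ω
Step 3 — Ladder network (open output): work backward from the far end, alternating series and parallel combinations. Z_in = 24.92 - j7.641 Ω = 26.06∠-17.0° Ω.

Z = 24.92 - j7.641 Ω = 26.06∠-17.0° Ω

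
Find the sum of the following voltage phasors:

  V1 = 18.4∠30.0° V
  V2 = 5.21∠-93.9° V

Step 1 — Convert each phasor to rectangular form:
  V1 = 18.4·(cos(30.0°) + j·sin(30.0°)) = 15.93 + j9.2 V
  V2 = 5.21·(cos(-93.9°) + j·sin(-93.9°)) = -0.3544 - j5.198 V
Step 2 — Sum components: V_total = 15.58 + j4.002 V.
Step 3 — Convert to polar: |V_total| = 16.09 V, ∠V_total = 14.4°.

V_total = 16.09∠14.4° V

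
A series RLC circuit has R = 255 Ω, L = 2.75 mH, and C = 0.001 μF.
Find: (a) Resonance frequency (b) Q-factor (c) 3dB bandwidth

Step 1 — Resonance: ω₀ = 1/√(LC) = 1/√(0.00275·1e-09) = 6.03e+05 rad/s.
Step 2 — f₀ = ω₀/(2π) = 9.597e+04 Hz.
Step 3 — Series Q: Q = ω₀L/R = 6.03e+05·0.00275/255 = 6.503.
Step 4 — Bandwidth: Δω = ω₀/Q = 9.273e+04 rad/s; BW = Δω/(2π) = 1.476e+04 Hz.

(a) f₀ = 9.597e+04 Hz  (b) Q = 6.503  (c) BW = 1.476e+04 Hz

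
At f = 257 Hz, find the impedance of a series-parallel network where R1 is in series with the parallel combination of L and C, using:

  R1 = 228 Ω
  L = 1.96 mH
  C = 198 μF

Step 1 — Angular frequency: ω = 2π·f = 2π·257 = 1615 rad/s.
Step 2 — Component impedances:
  R1: Z = R = 228 Ω
  L: Z = jωL = j·1615·0.00196 = 0 + j3.165 Ω
  C: Z = 1/(jωC) = -j/(ω·C) = 0 - j3.128 Ω
Step 3 — Parallel branch: L || C = 1/(1/L + 1/C) = 0 - j265.5 Ω.
Step 4 — Series with R1: Z_total = R1 + (L || C) = 228 - j265.5 Ω = 349.9∠-49.3° Ω.

Z = 228 - j265.5 Ω = 349.9∠-49.3° Ω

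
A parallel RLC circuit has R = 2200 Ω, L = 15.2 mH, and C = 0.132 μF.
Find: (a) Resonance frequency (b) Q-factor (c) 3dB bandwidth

Step 1 — Resonance: ω₀ = 1/√(LC) = 1/√(0.0152·1.32e-07) = 2.232e+04 rad/s.
Step 2 — f₀ = ω₀/(2π) = 3553 Hz.
Step 3 — Parallel Q: Q = R/(ω₀L) = 2200/(2.232e+04·0.0152) = 6.483.
Step 4 — Bandwidth: Δω = ω₀/Q = 3444 rad/s; BW = Δω/(2π) = 548.1 Hz.

(a) f₀ = 3553 Hz  (b) Q = 6.483  (c) BW = 548.1 Hz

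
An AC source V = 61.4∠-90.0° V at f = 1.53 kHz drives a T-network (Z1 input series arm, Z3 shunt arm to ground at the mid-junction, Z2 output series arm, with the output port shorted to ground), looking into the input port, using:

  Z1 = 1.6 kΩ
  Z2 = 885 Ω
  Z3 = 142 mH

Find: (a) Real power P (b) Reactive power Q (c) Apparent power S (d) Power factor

Step 1 — Angular frequency: ω = 2π·f = 2π·1530 = 9613 rad/s.
Step 2 — Component impedances:
  Z1: Z = R = 1600 Ω
  Z2: Z = R = 885 Ω
  Z3: Z = jωL = j·9613·0.142 = 0 + j1365 Ω
Step 3 — With the output port shorted to ground, the output series arm Z2 runs from the junction to ground; the shunt arm Z3 also runs from the junction to ground. They appear in parallel: Z3 || Z2 = 623.1 + j404 Ω.
Step 4 — Series with input arm Z1: Z_in = Z1 + (Z3 || Z2) = 2223 + j404 Ω = 2260∠10.3° Ω.
Step 5 — Source phasor: V = 61.4∠-90.0° V = 0 - j61.4 V.
Step 6 — Current: I = V / Z = -0.004858 - j0.02674 A = 0.02717∠-100.3° A.
Step 7 — Complex power: S = V·I* = 1.642 + j0.2983 VA.
Step 8 — Real power: P = Re(S) = 1.642 W.
Step 9 — Reactive power: Q = Im(S) = 0.2983 VAR.
Step 10 — Apparent power: |S| = 1.668 VA.
Step 11 — Power factor: PF = P/|S| = 0.9839 (lagging).

(a) P = 1.642 W  (b) Q = 0.2983 VAR  (c) S = 1.668 VA  (d) PF = 0.9839 (lagging)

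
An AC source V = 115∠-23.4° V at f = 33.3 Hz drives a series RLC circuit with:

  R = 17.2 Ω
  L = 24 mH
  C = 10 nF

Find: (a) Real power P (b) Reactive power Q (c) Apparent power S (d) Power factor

Step 1 — Angular frequency: ω = 2π·f = 2π·33.3 = 209.2 rad/s.
Step 2 — Component impedances:
  R: Z = R = 17.2 Ω
  L: Z = jωL = j·209.2·0.024 = 0 + j5.022 Ω
  C: Z = 1/(jωC) = -j/(ω·C) = 0 - j4.779e+05 Ω
Step 3 — Series combination: Z_total = R + L + C = 17.2 - j4.779e+05 Ω = 4.779e+05∠-90.0° Ω.
Step 4 — Source phasor: V = 115∠-23.4° V = 105.5 - j45.67 V.
Step 5 — Current: I = V / Z = 9.557e-05 + j0.0002208 A = 0.0002406∠66.6° A.
Step 6 — Complex power: S = V·I* = 9.958e-07 - j0.02767 VA.
Step 7 — Real power: P = Re(S) = 9.958e-07 W.
Step 8 — Reactive power: Q = Im(S) = -0.02767 VAR.
Step 9 — Apparent power: |S| = 0.02767 VA.
Step 10 — Power factor: PF = P/|S| = 3.599e-05 (leading).

(a) P = 9.958e-07 W  (b) Q = -0.02767 VAR  (c) S = 0.02767 VA  (d) PF = 3.599e-05 (leading)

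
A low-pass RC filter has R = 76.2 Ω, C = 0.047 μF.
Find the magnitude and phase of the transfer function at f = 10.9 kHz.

Step 1 — Angular frequency: ω = 2π·1.09e+04 = 6.849e+04 rad/s.
Step 2 — Transfer function: H(jω) = 1/(1 + jωRC).
Step 3 — Denominator: 1 + jωRC = 1 + j·6.849e+04·76.2·4.7e-08 = 1 + j0.2453.
Step 4 — H = 0.9433 - j0.2314.
Step 5 — Magnitude: |H| = 0.9712 (-0.3 dB); phase: φ = -13.8°.

|H| = 0.9712 (-0.3 dB), φ = -13.8°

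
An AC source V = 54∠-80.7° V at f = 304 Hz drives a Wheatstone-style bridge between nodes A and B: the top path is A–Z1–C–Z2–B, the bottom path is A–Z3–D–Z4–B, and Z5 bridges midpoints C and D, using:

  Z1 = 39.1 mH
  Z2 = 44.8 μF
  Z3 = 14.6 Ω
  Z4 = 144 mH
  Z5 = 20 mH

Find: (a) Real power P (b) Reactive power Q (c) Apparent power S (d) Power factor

Step 1 — Angular frequency: ω = 2π·f = 2π·304 = 1910 rad/s.
Step 2 — Component impedances:
  Z1: Z = jωL = j·1910·0.0391 = 0 + j74.68 Ω
  Z2: Z = 1/(jωC) = -j/(ω·C) = 0 - j11.69 Ω
  Z3: Z = R = 14.6 Ω
  Z4: Z = jωL = j·1910·0.144 = 0 + j275.1 Ω
  Z5: Z = jωL = j·1910·0.02 = 0 + j38.2 Ω
Step 3 — Bridge requires nodal analysis (the Z5 bridge couples midpoints C and D, so the two paths cannot be reduced to a simple series/parallel combination). Setting node B to ground and injecting 1 A at node A, the 3-node admittance system at A, C, D solves to V_A = Z_AB = 6.582 + j13.84 Ω = 15.32∠64.6° Ω.
Step 4 — Source phasor: V = 54∠-80.7° V = 8.727 - j53.29 V.
Step 5 — Current: I = V / Z = -2.896 - j2.008 A = 3.524∠-145.3° A.
Step 6 — Complex power: S = V·I* = 81.74 + j171.9 VA.
Step 7 — Real power: P = Re(S) = 81.74 W.
Step 8 — Reactive power: Q = Im(S) = 171.9 VAR.
Step 9 — Apparent power: |S| = 190.3 VA.
Step 10 — Power factor: PF = P/|S| = 0.4295 (lagging).

(a) P = 81.74 W  (b) Q = 171.9 VAR  (c) S = 190.3 VA  (d) PF = 0.4295 (lagging)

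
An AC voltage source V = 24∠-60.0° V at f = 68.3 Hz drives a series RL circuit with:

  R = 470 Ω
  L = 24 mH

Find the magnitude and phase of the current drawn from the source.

Step 1 — Angular frequency: ω = 2π·f = 2π·68.3 = 429.1 rad/s.
Step 2 — Component impedances:
  R: Z = R = 470 Ω
  L: Z = jωL = j·429.1·0.024 = 0 + j10.3 Ω
Step 3 — Series combination: Z_total = R + L = 470 + j10.3 Ω = 470.1∠1.3° Ω.
Step 4 — Source phasor: V = 24∠-60.0° V = 12 - j20.78 V.
Step 5 — Ohm's law: I = V / Z_total = (12 - j20.78) / (470 + j10.3) = 0.02455 - j0.04476 A.
Step 6 — Convert to polar: |I| = 0.05105 A, ∠I = -61.3°.

I = 0.05105∠-61.3° A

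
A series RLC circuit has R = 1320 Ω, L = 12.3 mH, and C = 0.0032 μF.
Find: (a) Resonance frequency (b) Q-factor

Step 1 — Resonance condition Im(Z)=0 gives ω₀ = 1/√(LC).
Step 2 — ω₀ = 1/√(0.0123·3.2e-09) = 1.594e+05 rad/s.
Step 3 — f₀ = ω₀/(2π) = 2.537e+04 Hz.
Step 4 — Series Q: Q = ω₀L/R = 1.594e+05·0.0123/1320 = 1.485.

(a) f₀ = 2.537e+04 Hz  (b) Q = 1.485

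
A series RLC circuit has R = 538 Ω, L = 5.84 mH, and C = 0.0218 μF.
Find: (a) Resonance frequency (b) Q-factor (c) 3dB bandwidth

Step 1 — Resonance condition Im(Z)=0 gives ω₀ = 1/√(LC).
Step 2 — ω₀ = 1/√(0.00584·2.18e-08) = 8.863e+04 rad/s.
Step 3 — f₀ = ω₀/(2π) = 1.411e+04 Hz.
Step 4 — Series Q: Q = ω₀L/R = 8.863e+04·0.00584/538 = 0.962.
Step 5 — 3dB bandwidth: Δω = ω₀/Q = 9.212e+04 rad/s; BW = Δω/(2π) = 1.466e+04 Hz.

(a) f₀ = 1.411e+04 Hz  (b) Q = 0.962  (c) BW = 1.466e+04 Hz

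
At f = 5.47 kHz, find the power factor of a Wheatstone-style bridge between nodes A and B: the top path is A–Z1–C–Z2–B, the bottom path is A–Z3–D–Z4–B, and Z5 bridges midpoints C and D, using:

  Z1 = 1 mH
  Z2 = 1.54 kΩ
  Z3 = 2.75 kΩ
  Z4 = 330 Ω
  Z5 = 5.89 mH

Step 1 — Angular frequency: ω = 2π·f = 2π·5470 = 3.437e+04 rad/s.
Step 2 — Component impedances:
  Z1: Z = jωL = j·3.437e+04·0.001 = 0 + j34.37 Ω
  Z2: Z = R = 1540 Ω
  Z3: Z = R = 2750 Ω
  Z4: Z = R = 330 Ω
  Z5: Z = jωL = j·3.437e+04·0.00589 = 0 + j202.4 Ω
Step 3 — Bridge requires nodal analysis (the Z5 bridge couples midpoints C and D, so the two paths cannot be reduced to a simple series/parallel combination). Setting node B to ground and injecting 1 A at node A, the 3-node admittance system at A, C, D solves to V_A = Z_AB = 300.3 + j166.3 Ω = 343.3∠29.0° Ω.
Step 4 — Power factor: PF = cos(φ) = Re(Z)/|Z| = 300.33/343.32 = 0.8748.
Step 5 — Type: Im(Z) = 166.3 ⇒ lagging (phase φ = 29.0°).

PF = 0.8748 (lagging, φ = 29.0°)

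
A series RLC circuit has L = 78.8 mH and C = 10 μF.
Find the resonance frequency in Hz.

Step 1 — Resonance condition Im(Z)=0 gives ω₀ = 1/√(LC).
Step 2 — ω₀ = 1/√(0.0788·1e-05) = 1127 rad/s.
Step 3 — f₀ = ω₀/(2π) = 179.3 Hz.

f₀ = 179.3 Hz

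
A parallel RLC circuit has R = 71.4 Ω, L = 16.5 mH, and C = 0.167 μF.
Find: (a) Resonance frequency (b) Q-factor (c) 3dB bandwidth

Step 1 — Resonance: ω₀ = 1/√(LC) = 1/√(0.0165·1.67e-07) = 1.905e+04 rad/s.
Step 2 — f₀ = ω₀/(2π) = 3032 Hz.
Step 3 — Parallel Q: Q = R/(ω₀L) = 71.4/(1.905e+04·0.0165) = 0.2272.
Step 4 — Bandwidth: Δω = ω₀/Q = 8.387e+04 rad/s; BW = Δω/(2π) = 1.335e+04 Hz.

(a) f₀ = 3032 Hz  (b) Q = 0.2272  (c) BW = 1.335e+04 Hz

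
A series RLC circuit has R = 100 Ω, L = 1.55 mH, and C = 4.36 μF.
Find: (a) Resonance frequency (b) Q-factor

Step 1 — Resonance condition Im(Z)=0 gives ω₀ = 1/√(LC).
Step 2 — ω₀ = 1/√(0.00155·4.36e-06) = 1.216e+04 rad/s.
Step 3 — f₀ = ω₀/(2π) = 1936 Hz.
Step 4 — Series Q: Q = ω₀L/R = 1.216e+04·0.00155/100 = 0.1885.

(a) f₀ = 1936 Hz  (b) Q = 0.1885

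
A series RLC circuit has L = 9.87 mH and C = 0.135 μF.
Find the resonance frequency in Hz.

Step 1 — Resonance condition Im(Z)=0 gives ω₀ = 1/√(LC).
Step 2 — ω₀ = 1/√(0.00987·1.35e-07) = 2.74e+04 rad/s.
Step 3 — f₀ = ω₀/(2π) = 4360 Hz.

f₀ = 4360 Hz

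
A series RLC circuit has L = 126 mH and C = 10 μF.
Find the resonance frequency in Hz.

Step 1 — Resonance condition Im(Z)=0 gives ω₀ = 1/√(LC).
Step 2 — ω₀ = 1/√(0.126·1e-05) = 890.9 rad/s.
Step 3 — f₀ = ω₀/(2π) = 141.8 Hz.

f₀ = 141.8 Hz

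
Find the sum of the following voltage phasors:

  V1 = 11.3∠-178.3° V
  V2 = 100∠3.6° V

Step 1 — Convert each phasor to rectangular form:
  V1 = 11.3·(cos(-178.3°) + j·sin(-178.3°)) = -11.3 - j0.3352 V
  V2 = 100·(cos(3.6°) + j·sin(3.6°)) = 99.8 + j6.279 V
Step 2 — Sum components: V_total = 88.51 + j5.944 V.
Step 3 — Convert to polar: |V_total| = 88.71 V, ∠V_total = 3.8°.

V_total = 88.71∠3.8° V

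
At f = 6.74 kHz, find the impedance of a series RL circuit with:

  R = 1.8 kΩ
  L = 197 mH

Step 1 — Angular frequency: ω = 2π·f = 2π·6740 = 4.235e+04 rad/s.
Step 2 — Component impedances:
  R: Z = R = 1800 Ω
  L: Z = jωL = j·4.235e+04·0.197 = 0 + j8343 Ω
Step 3 — Series combination: Z_total = R + L = 1800 + j8343 Ω = 8535∠77.8° Ω.

Z = 1800 + j8343 Ω = 8535∠77.8° Ω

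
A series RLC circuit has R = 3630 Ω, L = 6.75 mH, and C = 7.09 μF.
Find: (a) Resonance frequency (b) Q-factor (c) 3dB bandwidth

Step 1 — Resonance: ω₀ = 1/√(LC) = 1/√(0.00675·7.09e-06) = 4571 rad/s.
Step 2 — f₀ = ω₀/(2π) = 727.5 Hz.
Step 3 — Series Q: Q = ω₀L/R = 4571·0.00675/3630 = 0.0085.
Step 4 — Bandwidth: Δω = ω₀/Q = 5.378e+05 rad/s; BW = Δω/(2π) = 8.559e+04 Hz.

(a) f₀ = 727.5 Hz  (b) Q = 0.0085  (c) BW = 8.559e+04 Hz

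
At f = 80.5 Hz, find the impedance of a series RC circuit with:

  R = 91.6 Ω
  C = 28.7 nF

Step 1 — Angular frequency: ω = 2π·f = 2π·80.5 = 505.8 rad/s.
Step 2 — Component impedances:
  R: Z = R = 91.6 Ω
  C: Z = 1/(jωC) = -j/(ω·C) = 0 - j6.889e+04 Ω
Step 3 — Series combination: Z_total = R + C = 91.6 - j6.889e+04 Ω = 6.889e+04∠-89.9° Ω.

Z = 91.6 - j6.889e+04 Ω = 6.889e+04∠-89.9° Ω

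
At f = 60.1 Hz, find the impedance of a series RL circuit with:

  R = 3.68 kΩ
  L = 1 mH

Step 1 — Angular frequency: ω = 2π·f = 2π·60.1 = 377.6 rad/s.
Step 2 — Component impedances:
  R: Z = R = 3680 Ω
  L: Z = jωL = j·377.6·0.001 = 0 + j0.3776 Ω
Step 3 — Series combination: Z_total = R + L = 3680 + j0.3776 Ω = 3680∠0.0° Ω.

Z = 3680 + j0.3776 Ω = 3680∠0.0° Ω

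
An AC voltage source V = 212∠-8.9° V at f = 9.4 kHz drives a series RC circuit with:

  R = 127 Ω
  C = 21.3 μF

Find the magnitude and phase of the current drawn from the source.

Step 1 — Angular frequency: ω = 2π·f = 2π·9400 = 5.906e+04 rad/s.
Step 2 — Component impedances:
  R: Z = R = 127 Ω
  C: Z = 1/(jωC) = -j/(ω·C) = 0 - j0.7949 Ω
Step 3 — Series combination: Z_total = R + C = 127 - j0.7949 Ω = 127∠-0.4° Ω.
Step 4 — Source phasor: V = 212∠-8.9° V = 209.4 - j32.8 V.
Step 5 — Ohm's law: I = V / Z_total = (209.4 - j32.8) / (127 - j0.7949) = 1.651 - j0.2479 A.
Step 6 — Convert to polar: |I| = 1.669 A, ∠I = -8.5°.

I = 1.669∠-8.5° A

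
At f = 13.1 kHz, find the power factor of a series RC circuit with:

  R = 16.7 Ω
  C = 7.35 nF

Step 1 — Angular frequency: ω = 2π·f = 2π·1.31e+04 = 8.231e+04 rad/s.
Step 2 — Component impedances:
  R: Z = R = 16.7 Ω
  C: Z = 1/(jωC) = -j/(ω·C) = 0 - j1653 Ω
Step 3 — Series combination: Z_total = R + C = 16.7 - j1653 Ω = 1653∠-89.4° Ω.
Step 4 — Power factor: PF = cos(φ) = Re(Z)/|Z| = 16.7/1653 = 0.0101.
Step 5 — Type: Im(Z) = -1653 ⇒ leading (phase φ = -89.4°).

PF = 0.0101 (leading, φ = -89.4°)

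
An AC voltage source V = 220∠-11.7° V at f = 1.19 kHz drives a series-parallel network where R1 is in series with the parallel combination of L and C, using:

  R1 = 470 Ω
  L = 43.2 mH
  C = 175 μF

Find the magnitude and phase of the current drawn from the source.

Step 1 — Angular frequency: ω = 2π·f = 2π·1190 = 7477 rad/s.
Step 2 — Component impedances:
  R1: Z = R = 470 Ω
  L: Z = jωL = j·7477·0.0432 = 0 + j323 Ω
  C: Z = 1/(jωC) = -j/(ω·C) = 0 - j0.7642 Ω
Step 3 — Parallel branch: L || C = 1/(1/L + 1/C) = 0 - j0.7661 Ω.
Step 4 — Series with R1: Z_total = R1 + (L || C) = 470 - j0.7661 Ω = 470∠-0.1° Ω.
Step 5 — Source phasor: V = 220∠-11.7° V = 215.4 - j44.61 V.
Step 6 — Ohm's law: I = V / Z_total = (215.4 - j44.61) / (470 - j0.7661) = 0.4585 - j0.09417 A.
Step 7 — Convert to polar: |I| = 0.4681 A, ∠I = -11.6°.

I = 0.4681∠-11.6° A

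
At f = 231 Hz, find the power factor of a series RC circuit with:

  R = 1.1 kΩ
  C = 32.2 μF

Step 1 — Angular frequency: ω = 2π·f = 2π·231 = 1451 rad/s.
Step 2 — Component impedances:
  R: Z = R = 1100 Ω
  C: Z = 1/(jωC) = -j/(ω·C) = 0 - j21.4 Ω
Step 3 — Series combination: Z_total = R + C = 1100 - j21.4 Ω = 1100∠-1.1° Ω.
Step 4 — Power factor: PF = cos(φ) = Re(Z)/|Z| = 1100/1100.2 = 0.9998.
Step 5 — Type: Im(Z) = -21.4 ⇒ leading (phase φ = -1.1°).

PF = 0.9998 (leading, φ = -1.1°)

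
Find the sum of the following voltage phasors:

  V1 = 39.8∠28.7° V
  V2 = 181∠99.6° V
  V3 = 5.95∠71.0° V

Step 1 — Convert each phasor to rectangular form:
  V1 = 39.8·(cos(28.7°) + j·sin(28.7°)) = 34.91 + j19.11 V
  V2 = 181·(cos(99.6°) + j·sin(99.6°)) = -30.19 + j178.5 V
  V3 = 5.95·(cos(71.0°) + j·sin(71.0°)) = 1.937 + j5.626 V
Step 2 — Sum components: V_total = 6.662 + j203.2 V.
Step 3 — Convert to polar: |V_total| = 203.3 V, ∠V_total = 88.1°.

V_total = 203.3∠88.1° V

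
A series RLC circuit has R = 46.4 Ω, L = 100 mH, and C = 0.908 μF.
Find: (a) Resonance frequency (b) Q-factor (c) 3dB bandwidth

Step 1 — Resonance: ω₀ = 1/√(LC) = 1/√(0.1·9.08e-07) = 3319 rad/s.
Step 2 — f₀ = ω₀/(2π) = 528.2 Hz.
Step 3 — Series Q: Q = ω₀L/R = 3319·0.1/46.4 = 7.152.
Step 4 — Bandwidth: Δω = ω₀/Q = 464 rad/s; BW = Δω/(2π) = 73.85 Hz.

(a) f₀ = 528.2 Hz  (b) Q = 7.152  (c) BW = 73.85 Hz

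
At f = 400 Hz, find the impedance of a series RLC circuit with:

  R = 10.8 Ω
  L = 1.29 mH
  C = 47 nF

Step 1 — Angular frequency: ω = 2π·f = 2π·400 = 2513 rad/s.
Step 2 — Component impedances:
  R: Z = R = 10.8 Ω
  L: Z = jωL = j·2513·0.00129 = 0 + j3.242 Ω
  C: Z = 1/(jωC) = -j/(ω·C) = 0 - j8466 Ω
Step 3 — Series combination: Z_total = R + L + C = 10.8 - j8462 Ω = 8462∠-89.9° Ω.

Z = 10.8 - j8462 Ω = 8462∠-89.9° Ω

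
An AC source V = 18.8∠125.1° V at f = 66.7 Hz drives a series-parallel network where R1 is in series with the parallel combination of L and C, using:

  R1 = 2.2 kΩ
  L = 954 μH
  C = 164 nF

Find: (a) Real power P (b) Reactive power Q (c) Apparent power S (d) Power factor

Step 1 — Angular frequency: ω = 2π·f = 2π·66.7 = 419.1 rad/s.
Step 2 — Component impedances:
  R1: Z = R = 2200 Ω
  L: Z = jωL = j·419.1·0.000954 = 0 + j0.3998 Ω
  C: Z = 1/(jωC) = -j/(ω·C) = 0 - j1.455e+04 Ω
Step 3 — Parallel branch: L || C = 1/(1/L + 1/C) = 0 + j0.3998 Ω.
Step 4 — Series with R1: Z_total = R1 + (L || C) = 2200 + j0.3998 Ω = 2200∠0.0° Ω.
Step 5 — Source phasor: V = 18.8∠125.1° V = -10.81 + j15.38 V.
Step 6 — Current: I = V / Z = -0.004912 + j0.006992 A = 0.008545∠125.1° A.
Step 7 — Complex power: S = V·I* = 0.1607 + j2.92e-05 VA.
Step 8 — Real power: P = Re(S) = 0.1607 W.
Step 9 — Reactive power: Q = Im(S) = 2.92e-05 VAR.
Step 10 — Apparent power: |S| = 0.1607 VA.
Step 11 — Power factor: PF = P/|S| = 1 (lagging).

(a) P = 0.1607 W  (b) Q = 2.92e-05 VAR  (c) S = 0.1607 VA  (d) PF = 1 (lagging)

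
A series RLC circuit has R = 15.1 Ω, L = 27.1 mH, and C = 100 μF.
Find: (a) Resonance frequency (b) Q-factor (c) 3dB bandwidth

Step 1 — Resonance: ω₀ = 1/√(LC) = 1/√(0.0271·0.0001) = 607.5 rad/s.
Step 2 — f₀ = ω₀/(2π) = 96.68 Hz.
Step 3 — Series Q: Q = ω₀L/R = 607.5·0.0271/15.1 = 1.09.
Step 4 — Bandwidth: Δω = ω₀/Q = 557.2 rad/s; BW = Δω/(2π) = 88.68 Hz.

(a) f₀ = 96.68 Hz  (b) Q = 1.09  (c) BW = 88.68 Hz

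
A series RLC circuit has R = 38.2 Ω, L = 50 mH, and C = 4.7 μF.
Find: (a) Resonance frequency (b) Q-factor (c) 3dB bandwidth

Step 1 — Resonance: ω₀ = 1/√(LC) = 1/√(0.05·4.7e-06) = 2063 rad/s.
Step 2 — f₀ = ω₀/(2π) = 328.3 Hz.
Step 3 — Series Q: Q = ω₀L/R = 2063·0.05/38.2 = 2.7.
Step 4 — Bandwidth: Δω = ω₀/Q = 764 rad/s; BW = Δω/(2π) = 121.6 Hz.

(a) f₀ = 328.3 Hz  (b) Q = 2.7  (c) BW = 121.6 Hz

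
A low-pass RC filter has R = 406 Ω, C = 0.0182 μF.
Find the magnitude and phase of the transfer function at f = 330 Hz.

Step 1 — Angular frequency: ω = 2π·330 = 2073 rad/s.
Step 2 — Transfer function: H(jω) = 1/(1 + jωRC).
Step 3 — Denominator: 1 + jωRC = 1 + j·2073·406·1.82e-08 = 1 + j0.01532.
Step 4 — H = 0.9998 - j0.01532.
Step 5 — Magnitude: |H| = 0.9999 (-0.0 dB); phase: φ = -0.9°.

|H| = 0.9999 (-0.0 dB), φ = -0.9°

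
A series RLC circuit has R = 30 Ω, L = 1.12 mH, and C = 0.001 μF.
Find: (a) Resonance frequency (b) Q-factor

Step 1 — Resonance condition Im(Z)=0 gives ω₀ = 1/√(LC).
Step 2 — ω₀ = 1/√(0.00112·1e-09) = 9.449e+05 rad/s.
Step 3 — f₀ = ω₀/(2π) = 1.504e+05 Hz.
Step 4 — Series Q: Q = ω₀L/R = 9.449e+05·0.00112/30 = 35.28.

(a) f₀ = 1.504e+05 Hz  (b) Q = 35.28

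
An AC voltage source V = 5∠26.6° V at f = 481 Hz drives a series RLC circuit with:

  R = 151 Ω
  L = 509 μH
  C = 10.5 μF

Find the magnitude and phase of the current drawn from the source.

Step 1 — Angular frequency: ω = 2π·f = 2π·481 = 3022 rad/s.
Step 2 — Component impedances:
  R: Z = R = 151 Ω
  L: Z = jωL = j·3022·0.000509 = 0 + j1.538 Ω
  C: Z = 1/(jωC) = -j/(ω·C) = 0 - j31.51 Ω
Step 3 — Series combination: Z_total = R + L + C = 151 - j29.97 Ω = 153.9∠-11.2° Ω.
Step 4 — Source phasor: V = 5∠26.6° V = 4.471 + j2.239 V.
Step 5 — Ohm's law: I = V / Z_total = (4.471 + j2.239) / (151 - j29.97) = 0.02565 + j0.01992 A.
Step 6 — Convert to polar: |I| = 0.03248 A, ∠I = 37.8°.

I = 0.03248∠37.8° A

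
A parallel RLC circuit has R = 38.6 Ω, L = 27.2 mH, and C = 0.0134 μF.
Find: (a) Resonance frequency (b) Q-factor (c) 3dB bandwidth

Step 1 — Resonance: ω₀ = 1/√(LC) = 1/√(0.0272·1.34e-08) = 5.238e+04 rad/s.
Step 2 — f₀ = ω₀/(2π) = 8336 Hz.
Step 3 — Parallel Q: Q = R/(ω₀L) = 38.6/(5.238e+04·0.0272) = 0.02709.
Step 4 — Bandwidth: Δω = ω₀/Q = 1.933e+06 rad/s; BW = Δω/(2π) = 3.077e+05 Hz.

(a) f₀ = 8336 Hz  (b) Q = 0.02709  (c) BW = 3.077e+05 Hz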